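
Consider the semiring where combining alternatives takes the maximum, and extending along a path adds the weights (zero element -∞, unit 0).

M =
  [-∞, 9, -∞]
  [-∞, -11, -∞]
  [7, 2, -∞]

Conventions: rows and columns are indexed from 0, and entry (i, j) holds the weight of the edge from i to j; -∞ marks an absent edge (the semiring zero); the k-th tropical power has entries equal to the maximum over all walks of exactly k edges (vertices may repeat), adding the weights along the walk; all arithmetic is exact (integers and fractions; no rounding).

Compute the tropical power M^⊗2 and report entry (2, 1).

M^⊗2:
  [-∞, -2, -∞]
  [-∞, -22, -∞]
  [-∞, 16, -∞]
Key observation: the optimum is the walk 2->0->1, with weight 7 + 9 = 16.
Optimal value attained by: walk 2->0->1.
Answer: (M^⊗2)[2][1] = 16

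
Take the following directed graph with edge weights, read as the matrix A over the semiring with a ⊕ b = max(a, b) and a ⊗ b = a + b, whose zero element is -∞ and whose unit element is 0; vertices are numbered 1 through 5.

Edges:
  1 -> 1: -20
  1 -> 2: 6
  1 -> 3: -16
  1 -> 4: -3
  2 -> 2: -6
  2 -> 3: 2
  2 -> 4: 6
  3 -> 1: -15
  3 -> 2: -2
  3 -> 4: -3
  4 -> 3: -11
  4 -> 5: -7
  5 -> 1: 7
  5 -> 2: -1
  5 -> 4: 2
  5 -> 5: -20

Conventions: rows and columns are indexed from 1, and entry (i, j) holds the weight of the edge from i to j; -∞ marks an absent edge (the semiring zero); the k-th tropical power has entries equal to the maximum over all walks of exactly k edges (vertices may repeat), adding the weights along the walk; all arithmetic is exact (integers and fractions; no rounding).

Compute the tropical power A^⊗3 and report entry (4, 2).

A^⊗2:
  [-31, 0, 8, 12, -10]
  [-13, 0, -4, 0, -1]
  [-35, -8, 0, 4, -10]
  [0, -8, -∞, -5, -27]
  [-13, 13, 1, 5, -5]
A^⊗3:
  [-3, 6, 2, 6, 5]
  [6, -2, 2, 6, -7]
  [-3, -2, -6, -2, -3]
  [-20, 6, -6, -2, -12]
  [2, 7, 15, 19, -2]
Key observation: the optimum is the walk 4->5->1->2, with weight (-7) + 7 + 6 = 6.
Optimal value attained by: walk 4->5->1->2.
Answer: (A^⊗3)[4][2] = 6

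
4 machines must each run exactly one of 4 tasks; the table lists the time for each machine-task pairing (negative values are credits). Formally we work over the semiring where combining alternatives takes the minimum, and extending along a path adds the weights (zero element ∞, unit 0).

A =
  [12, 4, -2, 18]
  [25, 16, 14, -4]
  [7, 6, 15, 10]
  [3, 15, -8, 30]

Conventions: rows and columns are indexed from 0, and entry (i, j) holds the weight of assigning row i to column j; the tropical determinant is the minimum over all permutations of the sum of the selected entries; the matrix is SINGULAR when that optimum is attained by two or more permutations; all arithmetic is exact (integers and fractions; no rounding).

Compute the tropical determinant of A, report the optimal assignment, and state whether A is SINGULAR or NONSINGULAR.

σ = (0, 1, 2, 3): 12 + 16 + 15 + 30 = 73
σ = (0, 1, 3, 2): 12 + 16 + 10 + (-8) = 30
σ = (0, 2, 1, 3): 12 + 14 + 6 + 30 = 62
σ = (0, 2, 3, 1): 12 + 14 + 10 + 15 = 51
σ = (0, 3, 1, 2): 12 + (-4) + 6 + (-8) = 6
σ = (0, 3, 2, 1): 12 + (-4) + 15 + 15 = 38
σ = (1, 0, 2, 3): 4 + 25 + 15 + 30 = 74
σ = (1, 0, 3, 2): 4 + 25 + 10 + (-8) = 31
σ = (1, 2, 0, 3): 4 + 14 + 7 + 30 = 55
σ = (1, 2, 3, 0): 4 + 14 + 10 + 3 = 31
σ = (1, 3, 0, 2): 4 + (-4) + 7 + (-8) = -1
σ = (1, 3, 2, 0): 4 + (-4) + 15 + 3 = 18
σ = (2, 0, 1, 3): (-2) + 25 + 6 + 30 = 59
σ = (2, 0, 3, 1): (-2) + 25 + 10 + 15 = 48
σ = (2, 1, 0, 3): (-2) + 16 + 7 + 30 = 51
σ = (2, 1, 3, 0): (-2) + 16 + 10 + 3 = 27
σ = (2, 3, 0, 1): (-2) + (-4) + 7 + 15 = 16
σ = (2, 3, 1, 0): (-2) + (-4) + 6 + 3 = 3
σ = (3, 0, 1, 2): 18 + 25 + 6 + (-8) = 41
σ = (3, 0, 2, 1): 18 + 25 + 15 + 15 = 73
σ = (3, 1, 0, 2): 18 + 16 + 7 + (-8) = 33
σ = (3, 1, 2, 0): 18 + 16 + 15 + 3 = 52
σ = (3, 2, 0, 1): 18 + 14 + 7 + 15 = 54
σ = (3, 2, 1, 0): 18 + 14 + 6 + 3 = 41
Optimal value attained by: σ = (1, 3, 0, 2).
Answer: det⊕(A) = -1; verdict: NONSINGULAR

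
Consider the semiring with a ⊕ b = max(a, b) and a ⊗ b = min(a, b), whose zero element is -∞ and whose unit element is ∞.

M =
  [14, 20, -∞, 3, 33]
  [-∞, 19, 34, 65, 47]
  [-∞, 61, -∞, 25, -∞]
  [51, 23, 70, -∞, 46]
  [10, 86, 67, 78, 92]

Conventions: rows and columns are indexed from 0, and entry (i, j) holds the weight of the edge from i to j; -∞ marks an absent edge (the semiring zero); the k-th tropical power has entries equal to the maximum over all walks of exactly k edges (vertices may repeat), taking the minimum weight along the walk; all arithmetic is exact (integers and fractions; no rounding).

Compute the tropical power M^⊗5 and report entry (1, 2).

M^⊗2:
  [14, 33, 33, 33, 33]
  [51, 47, 65, 47, 47]
  [25, 23, 34, 61, 47]
  [14, 61, 46, 46, 46]
  [51, 86, 70, 78, 92]
M^⊗3:
  [33, 33, 33, 33, 33]
  [47, 61, 47, 47, 47]
  [51, 47, 61, 47, 47]
  [46, 46, 46, 61, 47]
  [51, 86, 70, 78, 92]
M^⊗4:
  [33, 33, 33, 33, 33]
  [47, 47, 47, 61, 47]
  [47, 61, 47, 47, 47]
  [51, 47, 61, 47, 47]
  [51, 86, 70, 78, 92]
M^⊗5:
  [33, 33, 33, 33, 33]
  [51, 47, 61, 47, 47]
  [47, 47, 47, 61, 47]
  [47, 61, 47, 47, 47]
  [51, 86, 70, 78, 92]
Key observation: the optimum is the walk 1->3->2->1->3->2, with weight 65 min 70 min 61 min 65 min 70 = 61.
Optimal value attained by: walk 1->3->2->1->3->2.
Answer: (M^⊗5)[1][2] = 61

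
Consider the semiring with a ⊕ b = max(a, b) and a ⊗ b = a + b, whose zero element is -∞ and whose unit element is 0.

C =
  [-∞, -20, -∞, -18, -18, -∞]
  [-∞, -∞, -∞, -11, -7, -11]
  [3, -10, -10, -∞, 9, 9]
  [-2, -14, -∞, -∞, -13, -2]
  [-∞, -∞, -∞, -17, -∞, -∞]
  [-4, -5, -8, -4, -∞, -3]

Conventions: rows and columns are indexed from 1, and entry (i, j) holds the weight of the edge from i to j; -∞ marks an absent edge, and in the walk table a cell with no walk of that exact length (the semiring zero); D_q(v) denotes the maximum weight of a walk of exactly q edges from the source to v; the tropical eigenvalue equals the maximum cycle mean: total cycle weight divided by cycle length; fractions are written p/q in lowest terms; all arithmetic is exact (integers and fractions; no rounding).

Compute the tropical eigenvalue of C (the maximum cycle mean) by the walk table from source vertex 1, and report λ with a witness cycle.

q=0: [0, -∞, -∞, -∞, -∞, -∞]
q=1: [-∞, -20, -∞, -18, -18, -∞]
q=2: [-20, -32, -∞, -31, -27, -20]
q=3: [-24, -25, -28, -24, -38, -23]
q=4: [-25, -28, -31, -27, -19, -19]
q=5: [-23, -24, -27, -23, -22, -22]
q=6: [-24, -27, -30, -26, -18, -18]
Optimal cycle mean attained by: cycle 3->6->3, total 9 + (-8), length 2.
Answer: λ = 1/2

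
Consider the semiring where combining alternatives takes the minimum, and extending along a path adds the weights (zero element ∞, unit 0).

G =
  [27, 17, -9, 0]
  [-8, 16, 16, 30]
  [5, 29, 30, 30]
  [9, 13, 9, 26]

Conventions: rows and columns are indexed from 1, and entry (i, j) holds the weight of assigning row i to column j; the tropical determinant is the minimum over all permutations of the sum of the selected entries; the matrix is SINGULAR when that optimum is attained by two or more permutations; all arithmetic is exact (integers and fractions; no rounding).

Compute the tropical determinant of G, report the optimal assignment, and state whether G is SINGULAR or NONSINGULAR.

σ = (1, 2, 3, 4): 27 + 16 + 30 + 26 = 99
σ = (1, 2, 4, 3): 27 + 16 + 30 + 9 = 82
σ = (1, 3, 2, 4): 27 + 16 + 29 + 26 = 98
σ = (1, 3, 4, 2): 27 + 16 + 30 + 13 = 86
σ = (1, 4, 2, 3): 27 + 30 + 29 + 9 = 95
σ = (1, 4, 3, 2): 27 + 30 + 30 + 13 = 100
σ = (2, 1, 3, 4): 17 + (-8) + 30 + 26 = 65
σ = (2, 1, 4, 3): 17 + (-8) + 30 + 9 = 48
σ = (2, 3, 1, 4): 17 + 16 + 5 + 26 = 64
σ = (2, 3, 4, 1): 17 + 16 + 30 + 9 = 72
σ = (2, 4, 1, 3): 17 + 30 + 5 + 9 = 61
σ = (2, 4, 3, 1): 17 + 30 + 30 + 9 = 86
σ = (3, 1, 2, 4): (-9) + (-8) + 29 + 26 = 38
σ = (3, 1, 4, 2): (-9) + (-8) + 30 + 13 = 26
σ = (3, 2, 1, 4): (-9) + 16 + 5 + 26 = 38
σ = (3, 2, 4, 1): (-9) + 16 + 30 + 9 = 46
σ = (3, 4, 1, 2): (-9) + 30 + 5 + 13 = 39
σ = (3, 4, 2, 1): (-9) + 30 + 29 + 9 = 59
σ = (4, 1, 2, 3): 0 + (-8) + 29 + 9 = 30
σ = (4, 1, 3, 2): 0 + (-8) + 30 + 13 = 35
σ = (4, 2, 1, 3): 0 + 16 + 5 + 9 = 30
σ = (4, 2, 3, 1): 0 + 16 + 30 + 9 = 55
σ = (4, 3, 1, 2): 0 + 16 + 5 + 13 = 34
σ = (4, 3, 2, 1): 0 + 16 + 29 + 9 = 54
Optimal value attained by: σ = (3, 1, 4, 2).
Answer: det⊕(G) = 26; verdict: NONSINGULAR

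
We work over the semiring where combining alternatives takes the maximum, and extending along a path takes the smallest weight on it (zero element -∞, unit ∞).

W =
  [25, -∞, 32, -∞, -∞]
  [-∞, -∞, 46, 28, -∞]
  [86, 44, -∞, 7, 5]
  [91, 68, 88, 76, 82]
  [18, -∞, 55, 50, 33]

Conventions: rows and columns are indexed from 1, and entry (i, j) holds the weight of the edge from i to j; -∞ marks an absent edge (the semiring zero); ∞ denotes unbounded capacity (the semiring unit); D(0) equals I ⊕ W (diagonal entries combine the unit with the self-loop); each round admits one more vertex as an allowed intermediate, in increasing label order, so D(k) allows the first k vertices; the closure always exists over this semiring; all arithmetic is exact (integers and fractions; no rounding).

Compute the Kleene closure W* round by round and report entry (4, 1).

D(0):
  [∞, -∞, 32, -∞, -∞]
  [-∞, ∞, 46, 28, -∞]
  [86, 44, ∞, 7, 5]
  [91, 68, 88, ∞, 82]
  [18, -∞, 55, 50, ∞]
D(1):
  [∞, -∞, 32, -∞, -∞]
  [-∞, ∞, 46, 28, -∞]
  [86, 44, ∞, 7, 5]
  [91, 68, 88, ∞, 82]
  [18, -∞, 55, 50, ∞]
D(2):
  [∞, -∞, 32, -∞, -∞]
  [-∞, ∞, 46, 28, -∞]
  [86, 44, ∞, 28, 5]
  [91, 68, 88, ∞, 82]
  [18, -∞, 55, 50, ∞]
D(3):
  [∞, 32, 32, 28, 5]
  [46, ∞, 46, 28, 5]
  [86, 44, ∞, 28, 5]
  [91, 68, 88, ∞, 82]
  [55, 44, 55, 50, ∞]
D(4):
  [∞, 32, 32, 28, 28]
  [46, ∞, 46, 28, 28]
  [86, 44, ∞, 28, 28]
  [91, 68, 88, ∞, 82]
  [55, 50, 55, 50, ∞]
D(5):
  [∞, 32, 32, 28, 28]
  [46, ∞, 46, 28, 28]
  [86, 44, ∞, 28, 28]
  [91, 68, 88, ∞, 82]
  [55, 50, 55, 50, ∞]
Answer: W*[4][1] = 91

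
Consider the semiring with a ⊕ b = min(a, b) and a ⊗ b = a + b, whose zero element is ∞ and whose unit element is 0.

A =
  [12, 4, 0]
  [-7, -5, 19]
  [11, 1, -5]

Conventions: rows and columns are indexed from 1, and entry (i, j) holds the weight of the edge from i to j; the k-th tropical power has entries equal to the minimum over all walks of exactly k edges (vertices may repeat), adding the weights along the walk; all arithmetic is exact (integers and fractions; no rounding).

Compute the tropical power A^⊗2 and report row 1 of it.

A^⊗2:
  [-3, -1, -5]
  [-12, -10, -7]
  [-6, -4, -10]
Answer: row 1 of A^⊗2 = [-3, -1, -5]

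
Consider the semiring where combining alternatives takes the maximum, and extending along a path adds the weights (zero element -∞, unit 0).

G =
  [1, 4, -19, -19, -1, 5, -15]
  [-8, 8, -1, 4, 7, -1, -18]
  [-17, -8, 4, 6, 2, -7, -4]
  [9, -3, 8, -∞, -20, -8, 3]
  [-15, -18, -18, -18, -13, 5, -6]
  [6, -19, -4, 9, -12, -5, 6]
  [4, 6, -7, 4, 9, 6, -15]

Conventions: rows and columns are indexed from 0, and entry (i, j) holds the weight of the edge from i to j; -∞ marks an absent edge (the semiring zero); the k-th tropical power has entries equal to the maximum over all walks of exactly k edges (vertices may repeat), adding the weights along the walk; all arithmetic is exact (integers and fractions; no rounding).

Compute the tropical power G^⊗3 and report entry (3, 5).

G^⊗2:
  [11, 12, 3, 14, 11, 6, 11]
  [13, 16, 12, 12, 15, 12, 7]
  [15, 3, 14, 10, 6, 7, 9]
  [10, 13, 12, 14, 12, 14, 4]
  [11, 0, 1, 14, 3, 0, 11]
  [18, 12, 17, 10, 15, 12, 12]
  [13, 14, 12, 15, 13, 14, 12]
G^⊗3:
  [23, 20, 22, 16, 20, 17, 17]
  [21, 24, 20, 21, 23, 20, 18]
  [19, 19, 18, 20, 18, 20, 13]
  [23, 21, 22, 23, 20, 17, 20]
  [23, 17, 22, 15, 20, 17, 17]
  [19, 22, 21, 23, 21, 23, 18]
  [24, 22, 23, 23, 21, 18, 20]
Key observation: the optimum is the walk 3->6->4->5, with weight 3 + 9 + 5 = 17.
Optimal value attained by: walk 3->6->4->5.
Answer: (G^⊗3)[3][5] = 17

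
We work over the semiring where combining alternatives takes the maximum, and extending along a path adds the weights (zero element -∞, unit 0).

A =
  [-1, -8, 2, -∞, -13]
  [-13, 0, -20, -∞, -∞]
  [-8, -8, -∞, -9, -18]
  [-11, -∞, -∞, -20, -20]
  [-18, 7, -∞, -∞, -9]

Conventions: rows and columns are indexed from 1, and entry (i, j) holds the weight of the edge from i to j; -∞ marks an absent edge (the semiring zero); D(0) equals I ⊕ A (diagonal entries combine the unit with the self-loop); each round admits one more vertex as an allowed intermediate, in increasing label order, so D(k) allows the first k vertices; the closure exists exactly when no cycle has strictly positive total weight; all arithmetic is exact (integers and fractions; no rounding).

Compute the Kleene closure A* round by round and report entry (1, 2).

D(0):
  [0, -8, 2, -∞, -13]
  [-13, 0, -20, -∞, -∞]
  [-8, -8, 0, -9, -18]
  [-11, -∞, -∞, 0, -20]
  [-18, 7, -∞, -∞, 0]
D(1):
  [0, -8, 2, -∞, -13]
  [-13, 0, -11, -∞, -26]
  [-8, -8, 0, -9, -18]
  [-11, -19, -9, 0, -20]
  [-18, 7, -16, -∞, 0]
D(2):
  [0, -8, 2, -∞, -13]
  [-13, 0, -11, -∞, -26]
  [-8, -8, 0, -9, -18]
  [-11, -19, -9, 0, -20]
  [-6, 7, -4, -∞, 0]
D(3):
  [0, -6, 2, -7, -13]
  [-13, 0, -11, -20, -26]
  [-8, -8, 0, -9, -18]
  [-11, -17, -9, 0, -20]
  [-6, 7, -4, -13, 0]
D(4):
  [0, -6, 2, -7, -13]
  [-13, 0, -11, -20, -26]
  [-8, -8, 0, -9, -18]
  [-11, -17, -9, 0, -20]
  [-6, 7, -4, -13, 0]
D(5):
  [0, -6, 2, -7, -13]
  [-13, 0, -11, -20, -26]
  [-8, -8, 0, -9, -18]
  [-11, -13, -9, 0, -20]
  [-6, 7, -4, -13, 0]
Answer: A*[1][2] = -6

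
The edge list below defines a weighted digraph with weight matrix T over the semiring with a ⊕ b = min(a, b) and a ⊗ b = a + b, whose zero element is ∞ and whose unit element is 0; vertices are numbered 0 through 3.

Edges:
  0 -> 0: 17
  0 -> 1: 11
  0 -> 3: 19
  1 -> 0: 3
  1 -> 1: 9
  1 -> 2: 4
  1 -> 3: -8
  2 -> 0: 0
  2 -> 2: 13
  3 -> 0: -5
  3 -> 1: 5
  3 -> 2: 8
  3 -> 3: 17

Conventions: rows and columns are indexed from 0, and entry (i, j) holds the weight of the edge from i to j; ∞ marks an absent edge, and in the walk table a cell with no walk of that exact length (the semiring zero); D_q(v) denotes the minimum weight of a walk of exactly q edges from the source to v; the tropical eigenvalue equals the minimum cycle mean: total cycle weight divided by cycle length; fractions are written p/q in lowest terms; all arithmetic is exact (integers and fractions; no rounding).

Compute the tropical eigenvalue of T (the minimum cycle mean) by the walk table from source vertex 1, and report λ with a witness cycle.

q=0: [∞, 0, ∞, ∞]
q=1: [3, 9, 4, -8]
q=2: [-13, -3, 0, 1]
q=3: [-4, -2, 1, -11]
q=4: [-16, -6, -3, -10]
Optimal cycle mean attained by: cycle 1->3->1, total (-8) + 5, length 2.
Answer: λ = -3/2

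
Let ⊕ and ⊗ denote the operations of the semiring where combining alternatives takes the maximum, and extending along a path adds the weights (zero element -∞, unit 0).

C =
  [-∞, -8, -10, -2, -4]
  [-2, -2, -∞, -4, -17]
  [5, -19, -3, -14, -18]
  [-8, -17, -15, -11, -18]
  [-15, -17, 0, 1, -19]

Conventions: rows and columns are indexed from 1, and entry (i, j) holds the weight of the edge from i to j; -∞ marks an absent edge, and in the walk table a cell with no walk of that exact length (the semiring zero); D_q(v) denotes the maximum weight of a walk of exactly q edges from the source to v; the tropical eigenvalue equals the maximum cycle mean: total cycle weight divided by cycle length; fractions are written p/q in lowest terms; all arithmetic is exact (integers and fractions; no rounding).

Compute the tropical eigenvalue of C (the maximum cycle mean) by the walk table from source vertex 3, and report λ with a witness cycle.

q=0: [-∞, -∞, 0, -∞, -∞]
q=1: [5, -19, -3, -14, -18]
q=2: [2, -3, -5, 3, 1]
q=3: [0, -5, 1, 2, -2]
q=4: [6, -7, -2, -1, -4]
q=5: [3, -2, -4, 4, 2]
Optimal cycle mean attained by: cycle 1->5->3->1, total (-4) + 0 + 5, length 3.
Answer: λ = 1/3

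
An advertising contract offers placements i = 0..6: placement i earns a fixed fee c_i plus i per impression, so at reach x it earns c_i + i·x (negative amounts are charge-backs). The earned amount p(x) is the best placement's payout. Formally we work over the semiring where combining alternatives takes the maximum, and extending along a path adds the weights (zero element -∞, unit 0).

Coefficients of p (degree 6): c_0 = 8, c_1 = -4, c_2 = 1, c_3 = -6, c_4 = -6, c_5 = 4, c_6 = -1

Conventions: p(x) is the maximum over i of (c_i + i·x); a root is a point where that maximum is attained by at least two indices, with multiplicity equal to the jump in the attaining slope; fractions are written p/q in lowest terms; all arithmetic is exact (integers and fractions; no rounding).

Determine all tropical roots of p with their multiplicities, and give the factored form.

hull edge (i=0, c=8) to (i=5, c=4): slope -4/5, span 5
hull edge (i=5, c=4) to (i=6, c=-1): slope -5, span 1
Factored form: p(x) = -1 ⊗ (x ⊕ 4/5) ⊗ (x ⊕ 4/5) ⊗ (x ⊕ 4/5) ⊗ (x ⊕ 4/5) ⊗ (x ⊕ 4/5) ⊗ (x ⊕ 5)
Answer: roots = 4/5 (mult 5), 5 (mult 1)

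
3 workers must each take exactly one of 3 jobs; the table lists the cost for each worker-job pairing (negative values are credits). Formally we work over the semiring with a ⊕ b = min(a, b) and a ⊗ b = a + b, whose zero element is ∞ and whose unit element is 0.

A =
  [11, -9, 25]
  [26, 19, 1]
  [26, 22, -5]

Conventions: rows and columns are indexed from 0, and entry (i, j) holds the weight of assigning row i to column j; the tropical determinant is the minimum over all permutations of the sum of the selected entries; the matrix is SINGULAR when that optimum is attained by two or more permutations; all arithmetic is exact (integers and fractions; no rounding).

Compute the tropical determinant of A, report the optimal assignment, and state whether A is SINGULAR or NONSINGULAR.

σ = (0, 1, 2): 11 + 19 + (-5) = 25
σ = (0, 2, 1): 11 + 1 + 22 = 34
σ = (1, 0, 2): (-9) + 26 + (-5) = 12
σ = (1, 2, 0): (-9) + 1 + 26 = 18
σ = (2, 0, 1): 25 + 26 + 22 = 73
σ = (2, 1, 0): 25 + 19 + 26 = 70
Optimal value attained by: σ = (1, 0, 2).
Answer: det⊕(A) = 12; verdict: NONSINGULAR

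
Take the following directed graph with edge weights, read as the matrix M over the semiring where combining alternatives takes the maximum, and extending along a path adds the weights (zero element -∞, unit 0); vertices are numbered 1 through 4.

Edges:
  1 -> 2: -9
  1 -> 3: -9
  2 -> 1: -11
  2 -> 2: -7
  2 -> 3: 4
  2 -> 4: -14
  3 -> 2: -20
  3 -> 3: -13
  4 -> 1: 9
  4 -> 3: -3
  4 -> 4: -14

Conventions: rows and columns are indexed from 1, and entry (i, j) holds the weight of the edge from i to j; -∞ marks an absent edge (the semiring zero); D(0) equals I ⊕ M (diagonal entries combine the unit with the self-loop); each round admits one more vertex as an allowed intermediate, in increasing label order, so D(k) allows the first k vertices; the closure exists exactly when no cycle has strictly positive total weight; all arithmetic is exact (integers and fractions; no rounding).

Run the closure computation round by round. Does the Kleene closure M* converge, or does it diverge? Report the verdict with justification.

D(0):
  [0, -9, -9, -∞]
  [-11, 0, 4, -14]
  [-∞, -20, 0, -∞]
  [9, -∞, -3, 0]
D(1):
  [0, -9, -9, -∞]
  [-11, 0, 4, -14]
  [-∞, -20, 0, -∞]
  [9, 0, 0, 0]
D(2):
  [0, -9, -5, -23]
  [-11, 0, 4, -14]
  [-31, -20, 0, -34]
  [9, 0, 4, 0]
D(3):
  [0, -9, -5, -23]
  [-11, 0, 4, -14]
  [-31, -20, 0, -34]
  [9, 0, 4, 0]
D(4):
  [0, -9, -5, -23]
  [-5, 0, 4, -14]
  [-25, -20, 0, -34]
  [9, 0, 4, 0]
Key observation: every diagonal entry stays at the unit through all rounds, so no improving cycle exists.
Answer: CONVERGES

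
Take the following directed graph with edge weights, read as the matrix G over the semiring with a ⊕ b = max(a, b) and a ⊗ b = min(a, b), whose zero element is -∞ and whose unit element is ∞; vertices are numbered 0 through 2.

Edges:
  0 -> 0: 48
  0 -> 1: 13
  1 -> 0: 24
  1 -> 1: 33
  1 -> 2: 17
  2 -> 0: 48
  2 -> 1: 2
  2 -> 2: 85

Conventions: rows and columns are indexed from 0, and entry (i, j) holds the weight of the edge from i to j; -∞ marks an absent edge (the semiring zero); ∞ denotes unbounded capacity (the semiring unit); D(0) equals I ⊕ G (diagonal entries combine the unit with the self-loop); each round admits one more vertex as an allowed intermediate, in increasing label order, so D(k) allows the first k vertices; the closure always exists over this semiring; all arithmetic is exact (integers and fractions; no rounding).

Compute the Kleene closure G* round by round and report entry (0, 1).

D(0):
  [∞, 13, -∞]
  [24, ∞, 17]
  [48, 2, ∞]
D(1):
  [∞, 13, -∞]
  [24, ∞, 17]
  [48, 13, ∞]
D(2):
  [∞, 13, 13]
  [24, ∞, 17]
  [48, 13, ∞]
D(3):
  [∞, 13, 13]
  [24, ∞, 17]
  [48, 13, ∞]
Answer: G*[0][1] = 13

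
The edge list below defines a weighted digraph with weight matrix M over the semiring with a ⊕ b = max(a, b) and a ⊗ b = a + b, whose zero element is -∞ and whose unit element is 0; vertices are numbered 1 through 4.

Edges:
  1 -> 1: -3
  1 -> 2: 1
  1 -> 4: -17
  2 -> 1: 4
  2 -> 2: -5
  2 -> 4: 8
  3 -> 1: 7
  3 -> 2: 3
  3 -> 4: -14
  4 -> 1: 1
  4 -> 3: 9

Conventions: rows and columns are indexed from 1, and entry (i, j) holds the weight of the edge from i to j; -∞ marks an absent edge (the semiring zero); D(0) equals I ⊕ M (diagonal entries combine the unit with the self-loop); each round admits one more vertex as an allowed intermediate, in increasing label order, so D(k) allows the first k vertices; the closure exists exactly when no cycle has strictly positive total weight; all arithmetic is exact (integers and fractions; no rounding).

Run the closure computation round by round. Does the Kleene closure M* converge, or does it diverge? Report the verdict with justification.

D(0):
  [0, 1, -∞, -17]
  [4, 0, -∞, 8]
  [7, 3, 0, -14]
  [1, -∞, 9, 0]
Detection: at round 1, diagonal entry (2, 2) turns strictly positive.
Key observation: the cycle 2->1->2 has total weight 4 + 1, which is strictly positive.
Answer: DIVERGES — positive cycle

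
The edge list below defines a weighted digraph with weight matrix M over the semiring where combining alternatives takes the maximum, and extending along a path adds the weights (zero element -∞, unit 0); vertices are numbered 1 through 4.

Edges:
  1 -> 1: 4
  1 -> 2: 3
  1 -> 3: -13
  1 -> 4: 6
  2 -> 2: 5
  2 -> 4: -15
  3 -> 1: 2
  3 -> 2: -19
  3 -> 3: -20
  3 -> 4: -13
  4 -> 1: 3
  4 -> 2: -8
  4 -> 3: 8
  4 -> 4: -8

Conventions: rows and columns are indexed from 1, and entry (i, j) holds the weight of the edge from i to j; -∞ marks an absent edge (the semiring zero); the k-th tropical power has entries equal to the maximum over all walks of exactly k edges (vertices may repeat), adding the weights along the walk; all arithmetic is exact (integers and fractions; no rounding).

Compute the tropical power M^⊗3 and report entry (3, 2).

M^⊗2:
  [9, 8, 14, 10]
  [-12, 10, -7, -10]
  [6, 5, -5, 8]
  [10, 6, 0, 9]
M^⊗3:
  [16, 13, 18, 15]
  [-5, 15, -2, -5]
  [11, 10, 16, 12]
  [14, 13, 17, 16]
Key observation: the optimum is the walk 3->1->2->2, with weight 2 + 3 + 5 = 10.
Optimal value attained by: walk 3->1->2->2.
Answer: (M^⊗3)[3][2] = 10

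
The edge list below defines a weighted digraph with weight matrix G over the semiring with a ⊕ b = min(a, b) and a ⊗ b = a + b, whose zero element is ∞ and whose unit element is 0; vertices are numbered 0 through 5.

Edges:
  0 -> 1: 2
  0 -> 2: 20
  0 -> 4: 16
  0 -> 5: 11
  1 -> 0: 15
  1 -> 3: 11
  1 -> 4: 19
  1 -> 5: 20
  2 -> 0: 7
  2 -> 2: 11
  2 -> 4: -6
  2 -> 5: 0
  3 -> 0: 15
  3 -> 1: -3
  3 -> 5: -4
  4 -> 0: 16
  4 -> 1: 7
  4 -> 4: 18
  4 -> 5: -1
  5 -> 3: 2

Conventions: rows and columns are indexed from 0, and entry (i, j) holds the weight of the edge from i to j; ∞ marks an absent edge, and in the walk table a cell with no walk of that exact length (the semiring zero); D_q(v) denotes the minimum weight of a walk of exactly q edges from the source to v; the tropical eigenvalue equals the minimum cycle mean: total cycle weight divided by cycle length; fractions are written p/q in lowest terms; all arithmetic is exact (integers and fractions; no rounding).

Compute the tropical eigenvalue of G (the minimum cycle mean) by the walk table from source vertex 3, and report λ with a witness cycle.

q=0: [∞, ∞, ∞, 0, ∞, ∞]
q=1: [15, -3, ∞, ∞, ∞, -4]
q=2: [12, 17, 35, -2, 16, 17]
q=3: [13, -5, 32, 19, 28, -6]
q=4: [10, 15, 33, -4, 14, 15]
q=5: [11, -7, 30, 17, 26, -8]
q=6: [8, 13, 31, -6, 12, 13]
Optimal cycle mean attained by: cycle 3->5->3, total (-4) + 2, length 2.
Answer: λ = -1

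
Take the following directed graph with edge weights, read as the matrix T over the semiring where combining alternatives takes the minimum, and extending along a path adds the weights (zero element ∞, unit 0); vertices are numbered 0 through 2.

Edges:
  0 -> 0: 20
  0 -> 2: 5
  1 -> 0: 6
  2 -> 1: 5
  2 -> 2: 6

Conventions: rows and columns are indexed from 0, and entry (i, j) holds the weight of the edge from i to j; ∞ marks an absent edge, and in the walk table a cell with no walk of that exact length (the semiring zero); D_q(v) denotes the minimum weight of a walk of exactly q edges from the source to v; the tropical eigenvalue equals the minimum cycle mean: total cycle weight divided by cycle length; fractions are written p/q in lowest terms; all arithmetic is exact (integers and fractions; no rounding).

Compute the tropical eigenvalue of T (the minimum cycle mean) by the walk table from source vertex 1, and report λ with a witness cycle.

q=0: [∞, 0, ∞]
q=1: [6, ∞, ∞]
q=2: [26, ∞, 11]
q=3: [46, 16, 17]
Optimal cycle mean attained by: cycle 0->2->1->0, total 5 + 5 + 6, length 3.
Answer: λ = 16/3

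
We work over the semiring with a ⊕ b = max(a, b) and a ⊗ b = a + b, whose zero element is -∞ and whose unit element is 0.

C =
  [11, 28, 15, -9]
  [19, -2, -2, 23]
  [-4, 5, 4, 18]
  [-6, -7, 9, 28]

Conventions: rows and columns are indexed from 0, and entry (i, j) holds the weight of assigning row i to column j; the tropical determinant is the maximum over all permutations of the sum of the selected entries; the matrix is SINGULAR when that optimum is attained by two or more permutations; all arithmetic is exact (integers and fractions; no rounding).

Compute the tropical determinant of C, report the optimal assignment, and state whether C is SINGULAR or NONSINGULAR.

σ = (0, 1, 2, 3): 11 + (-2) + 4 + 28 = 41
σ = (0, 1, 3, 2): 11 + (-2) + 18 + 9 = 36
σ = (0, 2, 1, 3): 11 + (-2) + 5 + 28 = 42
σ = (0, 2, 3, 1): 11 + (-2) + 18 + (-7) = 20
σ = (0, 3, 1, 2): 11 + 23 + 5 + 9 = 48
σ = (0, 3, 2, 1): 11 + 23 + 4 + (-7) = 31
σ = (1, 0, 2, 3): 28 + 19 + 4 + 28 = 79
σ = (1, 0, 3, 2): 28 + 19 + 18 + 9 = 74
σ = (1, 2, 0, 3): 28 + (-2) + (-4) + 28 = 50
σ = (1, 2, 3, 0): 28 + (-2) + 18 + (-6) = 38
σ = (1, 3, 0, 2): 28 + 23 + (-4) + 9 = 56
σ = (1, 3, 2, 0): 28 + 23 + 4 + (-6) = 49
σ = (2, 0, 1, 3): 15 + 19 + 5 + 28 = 67
σ = (2, 0, 3, 1): 15 + 19 + 18 + (-7) = 45
σ = (2, 1, 0, 3): 15 + (-2) + (-4) + 28 = 37
σ = (2, 1, 3, 0): 15 + (-2) + 18 + (-6) = 25
σ = (2, 3, 0, 1): 15 + 23 + (-4) + (-7) = 27
σ = (2, 3, 1, 0): 15 + 23 + 5 + (-6) = 37
σ = (3, 0, 1, 2): (-9) + 19 + 5 + 9 = 24
σ = (3, 0, 2, 1): (-9) + 19 + 4 + (-7) = 7
σ = (3, 1, 0, 2): (-9) + (-2) + (-4) + 9 = -6
σ = (3, 1, 2, 0): (-9) + (-2) + 4 + (-6) = -13
σ = (3, 2, 0, 1): (-9) + (-2) + (-4) + (-7) = -22
σ = (3, 2, 1, 0): (-9) + (-2) + 5 + (-6) = -12
Optimal value attained by: σ = (1, 0, 2, 3).
Answer: det⊕(C) = 79; verdict: NONSINGULAR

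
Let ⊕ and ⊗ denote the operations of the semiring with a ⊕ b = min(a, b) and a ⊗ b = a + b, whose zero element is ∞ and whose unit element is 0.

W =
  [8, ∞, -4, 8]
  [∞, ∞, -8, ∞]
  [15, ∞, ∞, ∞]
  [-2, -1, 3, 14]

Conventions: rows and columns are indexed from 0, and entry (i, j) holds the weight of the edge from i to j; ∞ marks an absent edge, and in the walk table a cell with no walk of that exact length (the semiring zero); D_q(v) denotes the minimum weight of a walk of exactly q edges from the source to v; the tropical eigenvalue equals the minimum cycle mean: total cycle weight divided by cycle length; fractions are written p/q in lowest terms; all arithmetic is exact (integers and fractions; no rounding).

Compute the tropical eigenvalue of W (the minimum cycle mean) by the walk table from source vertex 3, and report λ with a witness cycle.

q=0: [∞, ∞, ∞, 0]
q=1: [-2, -1, 3, 14]
q=2: [6, 13, -9, 6]
q=3: [4, 5, 2, 14]
q=4: [12, 13, -3, 12]
Optimal cycle mean attained by: cycle 0->3->0, total 8 + (-2), length 2.
Answer: λ = 3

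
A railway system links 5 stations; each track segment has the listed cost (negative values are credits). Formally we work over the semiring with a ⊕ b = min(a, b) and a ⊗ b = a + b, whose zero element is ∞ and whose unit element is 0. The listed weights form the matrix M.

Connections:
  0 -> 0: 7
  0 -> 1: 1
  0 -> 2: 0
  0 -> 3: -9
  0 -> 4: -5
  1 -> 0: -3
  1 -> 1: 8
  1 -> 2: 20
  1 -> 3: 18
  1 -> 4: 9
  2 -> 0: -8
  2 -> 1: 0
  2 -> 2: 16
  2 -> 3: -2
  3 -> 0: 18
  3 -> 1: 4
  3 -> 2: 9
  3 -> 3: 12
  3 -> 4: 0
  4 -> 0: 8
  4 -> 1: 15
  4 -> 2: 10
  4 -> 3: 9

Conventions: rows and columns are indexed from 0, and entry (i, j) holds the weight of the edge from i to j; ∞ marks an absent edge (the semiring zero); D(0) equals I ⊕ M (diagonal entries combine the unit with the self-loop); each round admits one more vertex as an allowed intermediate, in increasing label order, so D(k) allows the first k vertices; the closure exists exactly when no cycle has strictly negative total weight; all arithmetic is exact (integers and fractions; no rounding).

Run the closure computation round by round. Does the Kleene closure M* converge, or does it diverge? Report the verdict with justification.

D(0):
  [0, 1, 0, -9, -5]
  [-3, 0, 20, 18, 9]
  [-8, 0, 0, -2, ∞]
  [18, 4, 9, 0, 0]
  [8, 15, 10, 9, 0]
Detection: at round 1, diagonal entry (1, 1) turns strictly negative.
Key observation: the cycle 1->0->1 has total weight (-3) + 1, which is strictly negative.
Answer: DIVERGES — negative cycle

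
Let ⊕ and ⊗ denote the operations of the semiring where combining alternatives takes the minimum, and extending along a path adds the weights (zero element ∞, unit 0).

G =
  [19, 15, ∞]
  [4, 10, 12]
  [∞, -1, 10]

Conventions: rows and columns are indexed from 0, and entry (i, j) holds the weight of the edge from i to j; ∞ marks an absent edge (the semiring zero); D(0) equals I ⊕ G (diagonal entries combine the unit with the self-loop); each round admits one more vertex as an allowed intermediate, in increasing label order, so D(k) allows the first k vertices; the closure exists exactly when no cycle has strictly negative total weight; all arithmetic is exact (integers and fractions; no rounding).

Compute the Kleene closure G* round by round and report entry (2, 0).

D(0):
  [0, 15, ∞]
  [4, 0, 12]
  [∞, -1, 0]
D(1):
  [0, 15, ∞]
  [4, 0, 12]
  [∞, -1, 0]
D(2):
  [0, 15, 27]
  [4, 0, 12]
  [3, -1, 0]
D(3):
  [0, 15, 27]
  [4, 0, 12]
  [3, -1, 0]
Answer: G*[2][0] = 3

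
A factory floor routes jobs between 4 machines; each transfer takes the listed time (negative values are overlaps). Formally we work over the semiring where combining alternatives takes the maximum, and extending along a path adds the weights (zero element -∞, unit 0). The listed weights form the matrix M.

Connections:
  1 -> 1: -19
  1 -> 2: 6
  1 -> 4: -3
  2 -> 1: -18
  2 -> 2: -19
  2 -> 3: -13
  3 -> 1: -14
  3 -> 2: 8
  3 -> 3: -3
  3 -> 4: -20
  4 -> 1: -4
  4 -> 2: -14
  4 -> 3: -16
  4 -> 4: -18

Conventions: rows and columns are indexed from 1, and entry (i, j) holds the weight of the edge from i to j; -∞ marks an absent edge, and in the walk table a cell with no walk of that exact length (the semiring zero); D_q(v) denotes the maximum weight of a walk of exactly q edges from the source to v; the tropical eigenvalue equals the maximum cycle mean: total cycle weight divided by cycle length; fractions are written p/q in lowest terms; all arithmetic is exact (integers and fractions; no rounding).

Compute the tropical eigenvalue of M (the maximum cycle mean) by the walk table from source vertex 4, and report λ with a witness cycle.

q=0: [-∞, -∞, -∞, 0]
q=1: [-4, -14, -16, -18]
q=2: [-22, 2, -19, -7]
q=3: [-11, -11, -11, -25]
q=4: [-25, -3, -14, -14]
Optimal cycle mean attained by: cycle 2->3->2, total (-13) + 8, length 2.
Answer: λ = -5/2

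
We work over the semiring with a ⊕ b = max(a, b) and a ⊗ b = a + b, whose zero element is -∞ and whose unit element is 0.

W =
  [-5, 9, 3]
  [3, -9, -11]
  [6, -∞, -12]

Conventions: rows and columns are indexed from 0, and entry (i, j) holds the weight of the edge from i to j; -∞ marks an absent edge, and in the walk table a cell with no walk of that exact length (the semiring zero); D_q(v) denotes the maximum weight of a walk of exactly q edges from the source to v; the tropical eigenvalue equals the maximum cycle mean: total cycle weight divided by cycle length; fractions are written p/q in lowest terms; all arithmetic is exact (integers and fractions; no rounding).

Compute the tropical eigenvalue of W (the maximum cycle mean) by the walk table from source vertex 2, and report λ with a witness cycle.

q=0: [-∞, -∞, 0]
q=1: [6, -∞, -12]
q=2: [1, 15, 9]
q=3: [18, 10, 4]
Optimal cycle mean attained by: cycle 0->1->0, total 9 + 3, length 2.
Answer: λ = 6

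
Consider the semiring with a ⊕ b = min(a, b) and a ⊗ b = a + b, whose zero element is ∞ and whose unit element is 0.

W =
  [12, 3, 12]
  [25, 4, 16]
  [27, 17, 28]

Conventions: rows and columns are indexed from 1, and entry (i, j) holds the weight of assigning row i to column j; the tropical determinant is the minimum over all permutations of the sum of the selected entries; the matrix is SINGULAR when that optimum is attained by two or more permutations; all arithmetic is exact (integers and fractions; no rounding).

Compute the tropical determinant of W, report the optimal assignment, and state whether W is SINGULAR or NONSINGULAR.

σ = (1, 2, 3): 12 + 4 + 28 = 44
σ = (1, 3, 2): 12 + 16 + 17 = 45
σ = (2, 1, 3): 3 + 25 + 28 = 56
σ = (2, 3, 1): 3 + 16 + 27 = 46
σ = (3, 1, 2): 12 + 25 + 17 = 54
σ = (3, 2, 1): 12 + 4 + 27 = 43
Optimal value attained by: σ = (3, 2, 1).
Answer: det⊕(W) = 43; verdict: NONSINGULAR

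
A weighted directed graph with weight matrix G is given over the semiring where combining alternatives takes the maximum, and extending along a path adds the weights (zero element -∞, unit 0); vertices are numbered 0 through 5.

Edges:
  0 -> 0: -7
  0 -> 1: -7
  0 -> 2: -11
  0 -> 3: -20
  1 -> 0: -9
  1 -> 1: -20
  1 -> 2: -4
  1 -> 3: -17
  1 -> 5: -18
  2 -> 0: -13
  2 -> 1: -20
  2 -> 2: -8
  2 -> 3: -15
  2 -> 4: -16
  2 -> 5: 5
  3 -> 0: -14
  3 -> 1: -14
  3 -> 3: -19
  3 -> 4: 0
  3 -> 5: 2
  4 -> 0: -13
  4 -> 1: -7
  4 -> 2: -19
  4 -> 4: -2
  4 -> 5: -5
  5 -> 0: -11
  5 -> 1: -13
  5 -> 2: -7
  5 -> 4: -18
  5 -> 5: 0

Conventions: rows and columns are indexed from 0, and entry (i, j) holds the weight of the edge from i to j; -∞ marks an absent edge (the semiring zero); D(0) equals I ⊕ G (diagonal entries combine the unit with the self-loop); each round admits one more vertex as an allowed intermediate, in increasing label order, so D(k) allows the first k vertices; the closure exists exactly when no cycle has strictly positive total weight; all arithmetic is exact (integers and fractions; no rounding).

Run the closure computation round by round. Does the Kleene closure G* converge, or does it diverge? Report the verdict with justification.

D(0):
  [0, -7, -11, -20, -∞, -∞]
  [-9, 0, -4, -17, -∞, -18]
  [-13, -20, 0, -15, -16, 5]
  [-14, -14, -∞, 0, 0, 2]
  [-13, -7, -19, -∞, 0, -5]
  [-11, -13, -7, -∞, -18, 0]
D(1):
  [0, -7, -11, -20, -∞, -∞]
  [-9, 0, -4, -17, -∞, -18]
  [-13, -20, 0, -15, -16, 5]
  [-14, -14, -25, 0, 0, 2]
  [-13, -7, -19, -33, 0, -5]
  [-11, -13, -7, -31, -18, 0]
D(2):
  [0, -7, -11, -20, -∞, -25]
  [-9, 0, -4, -17, -∞, -18]
  [-13, -20, 0, -15, -16, 5]
  [-14, -14, -18, 0, 0, 2]
  [-13, -7, -11, -24, 0, -5]
  [-11, -13, -7, -30, -18, 0]
D(3):
  [0, -7, -11, -20, -27, -6]
  [-9, 0, -4, -17, -20, 1]
  [-13, -20, 0, -15, -16, 5]
  [-14, -14, -18, 0, 0, 2]
  [-13, -7, -11, -24, 0, -5]
  [-11, -13, -7, -22, -18, 0]
D(4):
  [0, -7, -11, -20, -20, -6]
  [-9, 0, -4, -17, -17, 1]
  [-13, -20, 0, -15, -15, 5]
  [-14, -14, -18, 0, 0, 2]
  [-13, -7, -11, -24, 0, -5]
  [-11, -13, -7, -22, -18, 0]
D(5):
  [0, -7, -11, -20, -20, -6]
  [-9, 0, -4, -17, -17, 1]
  [-13, -20, 0, -15, -15, 5]
  [-13, -7, -11, 0, 0, 2]
  [-13, -7, -11, -24, 0, -5]
  [-11, -13, -7, -22, -18, 0]
D(6):
  [0, -7, -11, -20, -20, -6]
  [-9, 0, -4, -17, -17, 1]
  [-6, -8, 0, -15, -13, 5]
  [-9, -7, -5, 0, 0, 2]
  [-13, -7, -11, -24, 0, -5]
  [-11, -13, -7, -22, -18, 0]
Key observation: every diagonal entry stays at the unit through all rounds, so no improving cycle exists.
Answer: CONVERGES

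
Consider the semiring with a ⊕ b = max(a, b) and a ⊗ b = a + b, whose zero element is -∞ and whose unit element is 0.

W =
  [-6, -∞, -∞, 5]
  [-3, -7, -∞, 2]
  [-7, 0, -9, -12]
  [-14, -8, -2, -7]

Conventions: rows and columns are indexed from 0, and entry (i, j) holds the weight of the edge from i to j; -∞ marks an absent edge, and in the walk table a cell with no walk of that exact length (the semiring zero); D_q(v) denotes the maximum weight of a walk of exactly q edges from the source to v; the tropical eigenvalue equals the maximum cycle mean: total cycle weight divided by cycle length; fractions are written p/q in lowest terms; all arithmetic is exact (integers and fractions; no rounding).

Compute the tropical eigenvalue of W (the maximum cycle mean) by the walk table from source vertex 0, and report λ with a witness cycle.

q=0: [0, -∞, -∞, -∞]
q=1: [-6, -∞, -∞, 5]
q=2: [-9, -3, 3, -1]
q=3: [-4, 3, -3, -1]
q=4: [0, -3, -3, 5]
Optimal cycle mean attained by: cycle 0->3->2->1->0, total 5 + (-2) + 0 + (-3), length 4.
Answer: λ = 0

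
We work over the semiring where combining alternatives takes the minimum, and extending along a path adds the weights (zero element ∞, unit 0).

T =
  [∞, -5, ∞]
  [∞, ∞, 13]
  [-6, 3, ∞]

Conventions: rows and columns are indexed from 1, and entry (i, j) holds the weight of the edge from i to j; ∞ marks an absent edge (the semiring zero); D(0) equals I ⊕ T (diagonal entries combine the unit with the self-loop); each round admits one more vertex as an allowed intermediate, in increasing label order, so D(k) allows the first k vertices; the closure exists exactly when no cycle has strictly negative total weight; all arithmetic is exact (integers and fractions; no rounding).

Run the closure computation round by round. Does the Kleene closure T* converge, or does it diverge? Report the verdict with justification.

D(0):
  [0, -5, ∞]
  [∞, 0, 13]
  [-6, 3, 0]
D(1):
  [0, -5, ∞]
  [∞, 0, 13]
  [-6, -11, 0]
D(2):
  [0, -5, 8]
  [∞, 0, 13]
  [-6, -11, 0]
D(3):
  [0, -5, 8]
  [7, 0, 13]
  [-6, -11, 0]
Key observation: every diagonal entry stays at the unit through all rounds, so no improving cycle exists.
Answer: CONVERGES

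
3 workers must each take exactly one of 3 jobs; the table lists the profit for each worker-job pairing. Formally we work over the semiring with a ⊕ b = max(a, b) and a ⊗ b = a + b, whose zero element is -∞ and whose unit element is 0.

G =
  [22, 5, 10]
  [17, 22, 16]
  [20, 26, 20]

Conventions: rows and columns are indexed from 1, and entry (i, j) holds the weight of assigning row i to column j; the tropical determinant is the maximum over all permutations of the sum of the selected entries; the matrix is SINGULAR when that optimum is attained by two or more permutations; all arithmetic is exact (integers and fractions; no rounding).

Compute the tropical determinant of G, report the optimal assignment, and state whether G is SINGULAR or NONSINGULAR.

σ = (1, 2, 3): 22 + 22 + 20 = 64
σ = (1, 3, 2): 22 + 16 + 26 = 64
σ = (2, 1, 3): 5 + 17 + 20 = 42
σ = (2, 3, 1): 5 + 16 + 20 = 41
σ = (3, 1, 2): 10 + 17 + 26 = 53
σ = (3, 2, 1): 10 + 22 + 20 = 52
Optimal value attained by: σ = (1, 2, 3).
Answer: det⊕(G) = 64; verdict: SINGULAR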